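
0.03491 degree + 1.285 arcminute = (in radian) 0.0009831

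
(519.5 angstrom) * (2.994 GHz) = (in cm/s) 1.555e+04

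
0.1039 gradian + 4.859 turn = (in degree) 1749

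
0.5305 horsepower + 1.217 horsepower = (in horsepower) 1.747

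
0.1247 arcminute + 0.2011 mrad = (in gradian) 0.01511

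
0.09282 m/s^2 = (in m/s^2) 0.09282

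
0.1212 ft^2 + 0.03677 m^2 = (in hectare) 4.803e-06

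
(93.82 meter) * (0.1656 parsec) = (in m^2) 4.794e+17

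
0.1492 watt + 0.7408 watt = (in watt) 0.89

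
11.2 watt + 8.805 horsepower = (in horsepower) 8.82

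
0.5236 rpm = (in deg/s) 3.142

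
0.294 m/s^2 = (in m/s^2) 0.294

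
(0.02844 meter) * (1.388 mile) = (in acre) 0.0157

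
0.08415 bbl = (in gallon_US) 3.534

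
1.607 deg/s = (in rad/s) 0.02805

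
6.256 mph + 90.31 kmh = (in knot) 54.2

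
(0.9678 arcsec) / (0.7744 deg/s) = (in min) 5.786e-06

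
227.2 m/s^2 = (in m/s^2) 227.2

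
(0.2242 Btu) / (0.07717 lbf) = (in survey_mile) 0.4282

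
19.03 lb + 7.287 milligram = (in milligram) 8.632e+06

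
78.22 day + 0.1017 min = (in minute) 1.126e+05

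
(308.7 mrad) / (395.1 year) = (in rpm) 2.366e-10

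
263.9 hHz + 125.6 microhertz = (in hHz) 263.9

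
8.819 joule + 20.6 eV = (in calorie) 2.108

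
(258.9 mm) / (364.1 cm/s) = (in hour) 1.975e-05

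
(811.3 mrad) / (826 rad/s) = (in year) 3.115e-11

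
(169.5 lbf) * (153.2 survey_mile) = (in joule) 1.859e+08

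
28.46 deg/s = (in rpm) 4.743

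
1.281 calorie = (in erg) 5.36e+07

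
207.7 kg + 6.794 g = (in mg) 2.077e+08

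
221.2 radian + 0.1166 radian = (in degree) 1.268e+04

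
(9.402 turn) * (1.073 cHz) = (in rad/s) 0.6339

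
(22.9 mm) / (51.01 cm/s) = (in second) 0.04489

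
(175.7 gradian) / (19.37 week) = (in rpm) 2.25e-06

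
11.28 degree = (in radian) 0.1969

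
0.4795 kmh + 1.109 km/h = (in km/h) 1.589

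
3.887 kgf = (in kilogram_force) 3.887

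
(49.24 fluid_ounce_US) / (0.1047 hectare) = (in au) 9.297e-18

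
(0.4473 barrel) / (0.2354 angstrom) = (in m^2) 3.021e+09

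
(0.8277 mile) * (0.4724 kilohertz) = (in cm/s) 6.293e+07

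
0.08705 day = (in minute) 125.4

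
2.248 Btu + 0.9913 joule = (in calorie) 567.1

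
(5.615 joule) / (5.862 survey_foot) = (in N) 3.143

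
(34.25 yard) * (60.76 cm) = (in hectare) 0.001903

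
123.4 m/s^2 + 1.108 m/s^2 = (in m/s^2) 124.5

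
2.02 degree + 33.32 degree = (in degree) 35.34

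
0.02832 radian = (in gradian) 1.803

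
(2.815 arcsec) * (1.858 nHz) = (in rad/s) 2.536e-14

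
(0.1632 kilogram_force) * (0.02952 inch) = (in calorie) 0.0002868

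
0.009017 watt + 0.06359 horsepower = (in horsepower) 0.0636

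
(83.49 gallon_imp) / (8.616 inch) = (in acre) 0.0004286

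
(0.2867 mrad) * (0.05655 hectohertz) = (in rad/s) 0.001621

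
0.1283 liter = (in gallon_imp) 0.02822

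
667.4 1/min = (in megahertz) 1.112e-05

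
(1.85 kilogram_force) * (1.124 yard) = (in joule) 18.65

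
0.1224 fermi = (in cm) 1.224e-14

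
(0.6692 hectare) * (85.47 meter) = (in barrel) 3.598e+06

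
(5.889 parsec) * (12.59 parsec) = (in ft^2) 7.599e+35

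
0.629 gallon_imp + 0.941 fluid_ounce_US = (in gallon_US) 0.7627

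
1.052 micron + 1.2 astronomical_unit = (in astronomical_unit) 1.2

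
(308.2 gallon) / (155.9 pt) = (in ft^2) 228.3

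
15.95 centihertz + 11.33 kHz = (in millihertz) 1.133e+07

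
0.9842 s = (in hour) 0.0002734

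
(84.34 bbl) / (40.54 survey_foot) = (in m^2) 1.085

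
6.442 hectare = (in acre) 15.92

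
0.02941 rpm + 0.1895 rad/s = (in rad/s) 0.1926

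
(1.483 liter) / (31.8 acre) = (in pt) 3.267e-05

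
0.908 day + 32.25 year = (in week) 1682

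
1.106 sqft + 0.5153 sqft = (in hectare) 1.506e-05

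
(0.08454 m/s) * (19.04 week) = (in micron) 9.735e+11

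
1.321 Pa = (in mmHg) 0.009908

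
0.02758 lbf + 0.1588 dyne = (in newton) 0.1227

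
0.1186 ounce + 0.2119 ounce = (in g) 9.37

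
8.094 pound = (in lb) 8.094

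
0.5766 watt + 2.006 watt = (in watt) 2.583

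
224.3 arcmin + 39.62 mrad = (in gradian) 6.676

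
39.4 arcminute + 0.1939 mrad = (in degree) 0.6678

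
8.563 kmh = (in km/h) 8.563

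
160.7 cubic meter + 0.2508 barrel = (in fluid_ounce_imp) 5.657e+06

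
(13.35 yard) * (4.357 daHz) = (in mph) 1190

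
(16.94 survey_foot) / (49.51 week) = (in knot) 3.352e-07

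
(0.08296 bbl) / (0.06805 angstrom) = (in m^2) 1.938e+09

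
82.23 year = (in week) 4288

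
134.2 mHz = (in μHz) 1.342e+05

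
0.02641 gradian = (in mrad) 0.4148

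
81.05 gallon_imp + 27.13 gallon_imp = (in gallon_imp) 108.2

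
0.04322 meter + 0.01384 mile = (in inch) 878.6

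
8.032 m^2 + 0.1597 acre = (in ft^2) 7043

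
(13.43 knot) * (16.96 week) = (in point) 2.009e+11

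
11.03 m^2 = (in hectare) 0.001103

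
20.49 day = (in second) 1.77e+06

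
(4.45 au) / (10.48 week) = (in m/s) 1.05e+05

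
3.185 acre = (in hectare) 1.289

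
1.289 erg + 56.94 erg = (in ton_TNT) 1.392e-15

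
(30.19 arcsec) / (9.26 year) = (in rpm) 4.786e-12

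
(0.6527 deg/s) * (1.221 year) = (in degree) 2.513e+07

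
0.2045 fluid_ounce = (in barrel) 3.804e-05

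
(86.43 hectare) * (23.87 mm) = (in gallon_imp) 4.538e+06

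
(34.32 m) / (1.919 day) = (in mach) 6.079e-07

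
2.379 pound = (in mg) 1.079e+06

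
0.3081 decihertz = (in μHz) 3.081e+04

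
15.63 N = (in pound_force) 3.514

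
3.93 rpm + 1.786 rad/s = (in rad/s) 2.198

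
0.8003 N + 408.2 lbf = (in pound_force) 408.4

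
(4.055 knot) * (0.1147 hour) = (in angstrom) 8.614e+12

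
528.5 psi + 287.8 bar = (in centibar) 3.242e+04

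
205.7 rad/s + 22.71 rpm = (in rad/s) 208.1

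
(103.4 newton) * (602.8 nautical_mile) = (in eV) 7.205e+26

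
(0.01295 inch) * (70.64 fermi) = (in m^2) 2.324e-17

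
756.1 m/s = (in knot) 1470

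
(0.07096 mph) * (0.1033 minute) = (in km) 0.0001966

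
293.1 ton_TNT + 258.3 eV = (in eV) 7.654e+30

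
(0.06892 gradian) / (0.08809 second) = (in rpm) 0.1174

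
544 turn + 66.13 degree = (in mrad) 3.419e+06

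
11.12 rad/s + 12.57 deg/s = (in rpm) 108.3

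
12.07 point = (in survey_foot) 0.01397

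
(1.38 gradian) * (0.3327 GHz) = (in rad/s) 7.212e+06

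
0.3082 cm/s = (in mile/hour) 0.006894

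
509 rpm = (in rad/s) 53.3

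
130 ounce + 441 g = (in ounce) 145.6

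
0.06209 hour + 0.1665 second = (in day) 0.002589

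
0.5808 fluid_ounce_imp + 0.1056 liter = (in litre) 0.1221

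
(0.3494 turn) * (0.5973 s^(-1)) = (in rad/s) 1.311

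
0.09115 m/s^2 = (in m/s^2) 0.09115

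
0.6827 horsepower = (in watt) 509.1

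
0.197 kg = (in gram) 197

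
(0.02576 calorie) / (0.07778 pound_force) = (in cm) 31.15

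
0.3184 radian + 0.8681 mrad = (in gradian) 20.33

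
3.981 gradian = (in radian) 0.06253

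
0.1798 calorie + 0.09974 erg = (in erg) 7.523e+06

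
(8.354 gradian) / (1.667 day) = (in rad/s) 9.111e-07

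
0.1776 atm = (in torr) 135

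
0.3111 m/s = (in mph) 0.6959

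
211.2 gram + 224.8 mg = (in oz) 7.458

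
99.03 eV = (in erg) 1.587e-10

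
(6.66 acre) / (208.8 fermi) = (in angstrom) 1.291e+27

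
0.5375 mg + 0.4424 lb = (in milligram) 2.007e+05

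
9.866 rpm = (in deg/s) 59.2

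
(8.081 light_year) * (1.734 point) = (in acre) 1.156e+10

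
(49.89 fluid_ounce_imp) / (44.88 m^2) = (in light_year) 3.339e-21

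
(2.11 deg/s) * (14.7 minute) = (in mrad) 3.248e+04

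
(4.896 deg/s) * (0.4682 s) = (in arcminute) 137.5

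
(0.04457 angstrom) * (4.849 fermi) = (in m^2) 2.161e-26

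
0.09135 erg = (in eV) 5.702e+10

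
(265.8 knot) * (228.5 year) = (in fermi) 9.853e+26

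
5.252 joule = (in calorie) 1.255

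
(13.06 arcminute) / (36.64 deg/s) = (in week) 9.823e-09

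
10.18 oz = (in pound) 0.6362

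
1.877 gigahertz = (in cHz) 1.877e+11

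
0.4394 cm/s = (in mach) 1.29e-05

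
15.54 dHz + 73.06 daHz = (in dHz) 7322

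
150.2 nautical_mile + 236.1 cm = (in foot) 9.126e+05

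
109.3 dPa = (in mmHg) 0.08198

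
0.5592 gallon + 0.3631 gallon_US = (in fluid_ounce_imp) 122.9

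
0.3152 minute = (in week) 3.127e-05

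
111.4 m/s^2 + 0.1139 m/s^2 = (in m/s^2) 111.5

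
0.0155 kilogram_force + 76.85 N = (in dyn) 7.7e+06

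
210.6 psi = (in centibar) 1452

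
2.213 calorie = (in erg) 9.259e+07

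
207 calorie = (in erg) 8.661e+09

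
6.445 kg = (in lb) 14.21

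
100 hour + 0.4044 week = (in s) 6.046e+05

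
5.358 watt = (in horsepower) 0.007185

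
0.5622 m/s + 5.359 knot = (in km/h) 11.95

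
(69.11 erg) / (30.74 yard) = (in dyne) 0.02459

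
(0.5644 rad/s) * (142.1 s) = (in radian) 80.2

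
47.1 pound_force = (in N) 209.5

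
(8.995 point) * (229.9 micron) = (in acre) 1.803e-10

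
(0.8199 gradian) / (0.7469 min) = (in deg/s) 0.01647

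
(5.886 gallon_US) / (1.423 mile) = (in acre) 2.404e-09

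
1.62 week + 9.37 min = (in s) 9.803e+05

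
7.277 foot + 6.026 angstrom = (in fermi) 2.218e+15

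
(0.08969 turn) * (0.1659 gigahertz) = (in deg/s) 5.357e+09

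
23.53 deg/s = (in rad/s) 0.4107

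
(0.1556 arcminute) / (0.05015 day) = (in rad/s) 1.045e-08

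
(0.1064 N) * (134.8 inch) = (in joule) 0.3643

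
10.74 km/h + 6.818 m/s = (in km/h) 35.28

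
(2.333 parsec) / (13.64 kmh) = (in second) 1.9e+16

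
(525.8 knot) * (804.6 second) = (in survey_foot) 7.14e+05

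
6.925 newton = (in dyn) 6.925e+05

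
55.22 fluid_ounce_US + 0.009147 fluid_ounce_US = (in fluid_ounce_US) 55.23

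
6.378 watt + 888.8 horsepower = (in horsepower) 888.8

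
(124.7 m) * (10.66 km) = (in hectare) 132.9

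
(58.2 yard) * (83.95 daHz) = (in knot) 8.684e+04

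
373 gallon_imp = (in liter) 1696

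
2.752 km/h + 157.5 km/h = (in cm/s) 4451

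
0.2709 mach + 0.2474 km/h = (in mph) 206.5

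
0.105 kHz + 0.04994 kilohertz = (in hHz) 1.549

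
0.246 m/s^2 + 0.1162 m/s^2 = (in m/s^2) 0.3622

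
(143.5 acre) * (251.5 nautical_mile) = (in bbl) 1.701e+12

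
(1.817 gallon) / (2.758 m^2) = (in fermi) 2.494e+12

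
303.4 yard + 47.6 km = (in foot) 1.571e+05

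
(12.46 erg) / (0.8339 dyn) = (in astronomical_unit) 9.988e-13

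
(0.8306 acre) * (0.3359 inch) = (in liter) 2.868e+04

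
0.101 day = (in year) 0.0002767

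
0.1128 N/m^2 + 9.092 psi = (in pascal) 6.269e+04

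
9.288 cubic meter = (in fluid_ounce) 3.141e+05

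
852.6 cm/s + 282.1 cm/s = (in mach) 0.03332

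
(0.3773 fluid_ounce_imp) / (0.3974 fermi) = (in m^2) 2.698e+10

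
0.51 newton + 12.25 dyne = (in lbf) 0.1147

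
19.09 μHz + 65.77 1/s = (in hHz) 0.6577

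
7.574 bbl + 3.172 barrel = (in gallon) 451.3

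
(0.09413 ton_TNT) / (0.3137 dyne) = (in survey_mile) 7.801e+10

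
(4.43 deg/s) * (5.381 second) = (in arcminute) 1430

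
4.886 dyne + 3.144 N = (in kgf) 0.3206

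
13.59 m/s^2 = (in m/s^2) 13.59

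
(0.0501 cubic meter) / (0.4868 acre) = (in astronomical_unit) 1.7e-16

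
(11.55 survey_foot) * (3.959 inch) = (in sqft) 3.811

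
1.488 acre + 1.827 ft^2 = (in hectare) 0.6022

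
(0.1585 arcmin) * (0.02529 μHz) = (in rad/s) 1.166e-12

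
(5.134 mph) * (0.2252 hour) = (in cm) 1.861e+05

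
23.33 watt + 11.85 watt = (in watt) 35.18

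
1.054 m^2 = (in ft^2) 11.35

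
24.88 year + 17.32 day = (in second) 7.861e+08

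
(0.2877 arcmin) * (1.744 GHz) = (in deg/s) 8.362e+06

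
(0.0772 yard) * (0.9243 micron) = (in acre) 1.612e-11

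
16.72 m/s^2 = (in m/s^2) 16.72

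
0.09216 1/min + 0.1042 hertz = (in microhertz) 1.057e+05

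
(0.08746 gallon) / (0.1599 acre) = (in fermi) 5.116e+08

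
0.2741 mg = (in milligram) 0.2741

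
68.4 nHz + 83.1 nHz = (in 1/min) 9.09e-06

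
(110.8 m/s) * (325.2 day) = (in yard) 3.405e+09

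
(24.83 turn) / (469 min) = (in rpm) 0.05294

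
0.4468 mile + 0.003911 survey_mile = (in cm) 7.253e+04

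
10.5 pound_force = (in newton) 46.71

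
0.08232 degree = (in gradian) 0.09147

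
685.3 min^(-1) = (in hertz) 11.42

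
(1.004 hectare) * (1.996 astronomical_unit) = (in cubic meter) 2.998e+15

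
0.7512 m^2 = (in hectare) 7.512e-05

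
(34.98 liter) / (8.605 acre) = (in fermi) 1.005e+09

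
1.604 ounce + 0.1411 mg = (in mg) 4.547e+04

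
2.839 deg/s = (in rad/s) 0.04955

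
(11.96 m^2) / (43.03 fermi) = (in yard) 3.04e+14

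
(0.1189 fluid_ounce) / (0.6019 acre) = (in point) 4.092e-06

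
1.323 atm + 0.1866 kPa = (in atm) 1.325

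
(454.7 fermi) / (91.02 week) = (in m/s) 8.26e-21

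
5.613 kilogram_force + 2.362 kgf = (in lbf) 17.58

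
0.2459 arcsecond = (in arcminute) 0.004098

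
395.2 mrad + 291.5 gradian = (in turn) 0.7916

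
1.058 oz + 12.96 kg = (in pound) 28.64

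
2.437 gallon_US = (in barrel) 0.05802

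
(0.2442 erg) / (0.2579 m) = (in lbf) 2.129e-08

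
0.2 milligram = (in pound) 4.409e-07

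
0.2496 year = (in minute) 1.312e+05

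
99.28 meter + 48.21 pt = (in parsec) 3.218e-15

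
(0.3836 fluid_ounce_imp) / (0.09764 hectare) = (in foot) 3.662e-08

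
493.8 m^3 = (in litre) 4.938e+05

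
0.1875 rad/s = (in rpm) 1.79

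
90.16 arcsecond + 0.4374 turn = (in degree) 157.5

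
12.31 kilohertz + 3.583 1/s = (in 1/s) 1.231e+04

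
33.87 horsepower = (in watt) 2.526e+04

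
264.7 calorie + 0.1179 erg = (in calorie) 264.7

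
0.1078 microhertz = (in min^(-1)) 6.468e-06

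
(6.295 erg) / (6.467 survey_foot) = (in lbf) 7.179e-08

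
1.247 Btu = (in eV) 8.212e+21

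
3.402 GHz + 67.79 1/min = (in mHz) 3.402e+12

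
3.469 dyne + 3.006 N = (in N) 3.006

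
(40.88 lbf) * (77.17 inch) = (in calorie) 85.19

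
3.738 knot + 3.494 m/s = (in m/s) 5.417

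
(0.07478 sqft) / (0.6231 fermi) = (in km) 1.115e+10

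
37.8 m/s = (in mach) 0.111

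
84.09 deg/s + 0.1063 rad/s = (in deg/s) 90.18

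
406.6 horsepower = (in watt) 3.032e+05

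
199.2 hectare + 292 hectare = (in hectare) 491.2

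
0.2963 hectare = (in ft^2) 3.189e+04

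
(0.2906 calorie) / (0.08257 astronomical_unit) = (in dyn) 9.843e-06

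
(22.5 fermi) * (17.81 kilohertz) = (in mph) 8.964e-10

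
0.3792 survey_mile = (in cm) 6.103e+04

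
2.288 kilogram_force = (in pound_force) 5.044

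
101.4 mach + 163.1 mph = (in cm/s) 3.46e+06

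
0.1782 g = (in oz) 0.006286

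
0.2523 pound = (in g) 114.4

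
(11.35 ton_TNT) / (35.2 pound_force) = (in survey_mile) 1.885e+05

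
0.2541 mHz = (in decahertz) 2.541e-05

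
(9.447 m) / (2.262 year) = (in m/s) 1.324e-07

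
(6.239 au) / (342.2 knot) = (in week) 8766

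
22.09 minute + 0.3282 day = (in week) 0.04908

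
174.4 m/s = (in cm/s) 1.744e+04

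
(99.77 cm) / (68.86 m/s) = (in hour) 4.025e-06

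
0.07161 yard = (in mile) 4.069e-05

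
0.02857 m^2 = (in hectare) 2.857e-06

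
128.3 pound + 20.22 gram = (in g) 5.822e+04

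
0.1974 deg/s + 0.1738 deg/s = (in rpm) 0.06187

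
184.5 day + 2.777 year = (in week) 171.2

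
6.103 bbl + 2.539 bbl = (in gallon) 363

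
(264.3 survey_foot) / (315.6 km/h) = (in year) 2.914e-08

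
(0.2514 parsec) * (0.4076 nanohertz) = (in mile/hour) 7.073e+06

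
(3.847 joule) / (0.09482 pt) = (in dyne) 1.15e+10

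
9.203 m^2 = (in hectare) 0.0009203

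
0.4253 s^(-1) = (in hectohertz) 0.004253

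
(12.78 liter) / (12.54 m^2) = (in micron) 1019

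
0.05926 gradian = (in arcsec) 192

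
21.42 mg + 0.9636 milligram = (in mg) 22.38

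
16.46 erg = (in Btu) 1.56e-09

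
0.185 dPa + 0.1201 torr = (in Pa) 16.03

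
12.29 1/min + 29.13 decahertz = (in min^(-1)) 1.749e+04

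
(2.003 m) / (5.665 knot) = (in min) 0.01145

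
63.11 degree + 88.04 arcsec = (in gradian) 70.15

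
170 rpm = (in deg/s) 1020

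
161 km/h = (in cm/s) 4472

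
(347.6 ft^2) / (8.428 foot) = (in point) 3.563e+04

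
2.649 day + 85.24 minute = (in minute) 3900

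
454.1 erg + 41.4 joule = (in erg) 4.14e+08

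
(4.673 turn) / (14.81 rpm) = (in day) 0.0002191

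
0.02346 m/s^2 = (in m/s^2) 0.02346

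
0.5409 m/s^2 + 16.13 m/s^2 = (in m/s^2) 16.67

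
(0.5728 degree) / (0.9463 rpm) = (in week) 1.668e-07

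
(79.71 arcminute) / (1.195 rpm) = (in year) 5.875e-09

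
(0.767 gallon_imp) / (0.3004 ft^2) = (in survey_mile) 7.763e-05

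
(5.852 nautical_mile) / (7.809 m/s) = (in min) 23.13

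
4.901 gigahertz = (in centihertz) 4.901e+11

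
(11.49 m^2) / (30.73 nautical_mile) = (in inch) 0.007948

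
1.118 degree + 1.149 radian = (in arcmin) 4017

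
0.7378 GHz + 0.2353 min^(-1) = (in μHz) 7.378e+14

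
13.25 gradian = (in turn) 0.03313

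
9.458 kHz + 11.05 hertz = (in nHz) 9.469e+12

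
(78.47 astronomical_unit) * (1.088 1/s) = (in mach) 3.751e+10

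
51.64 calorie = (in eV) 1.349e+21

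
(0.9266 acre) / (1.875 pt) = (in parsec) 1.837e-10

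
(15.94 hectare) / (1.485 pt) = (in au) 0.002034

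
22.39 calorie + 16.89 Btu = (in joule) 1.791e+04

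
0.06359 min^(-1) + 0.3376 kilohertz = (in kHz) 0.3376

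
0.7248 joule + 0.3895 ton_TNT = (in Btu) 1.545e+06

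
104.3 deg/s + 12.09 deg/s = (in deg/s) 116.4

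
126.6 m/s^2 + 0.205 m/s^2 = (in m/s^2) 126.8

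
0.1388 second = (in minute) 0.002313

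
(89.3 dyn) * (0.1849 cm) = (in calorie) 3.946e-07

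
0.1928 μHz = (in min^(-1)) 1.157e-05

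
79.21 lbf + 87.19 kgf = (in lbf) 271.4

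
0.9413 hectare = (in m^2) 9413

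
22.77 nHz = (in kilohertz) 2.277e-11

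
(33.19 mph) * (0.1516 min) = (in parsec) 4.374e-15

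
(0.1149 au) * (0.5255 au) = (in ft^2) 1.454e+22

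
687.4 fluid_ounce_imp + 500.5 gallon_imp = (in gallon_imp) 504.8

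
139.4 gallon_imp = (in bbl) 3.986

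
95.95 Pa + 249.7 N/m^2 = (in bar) 0.003456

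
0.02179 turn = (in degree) 7.844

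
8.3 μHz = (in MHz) 8.3e-12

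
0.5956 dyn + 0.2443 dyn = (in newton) 8.399e-06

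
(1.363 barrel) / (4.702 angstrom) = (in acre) 1.139e+05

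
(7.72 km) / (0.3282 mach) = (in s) 69.08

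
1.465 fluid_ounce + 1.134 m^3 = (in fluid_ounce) 3.835e+04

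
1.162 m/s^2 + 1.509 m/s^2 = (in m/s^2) 2.671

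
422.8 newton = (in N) 422.8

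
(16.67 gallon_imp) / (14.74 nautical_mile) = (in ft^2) 2.988e-05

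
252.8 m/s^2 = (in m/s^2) 252.8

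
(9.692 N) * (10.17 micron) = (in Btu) 9.342e-08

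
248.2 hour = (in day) 10.34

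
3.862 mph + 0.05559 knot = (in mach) 0.005154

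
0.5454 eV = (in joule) 8.738e-20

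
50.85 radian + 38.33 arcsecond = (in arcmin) 1.748e+05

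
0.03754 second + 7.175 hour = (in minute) 430.5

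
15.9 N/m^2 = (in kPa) 0.0159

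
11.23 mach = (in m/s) 3824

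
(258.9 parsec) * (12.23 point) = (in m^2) 3.447e+16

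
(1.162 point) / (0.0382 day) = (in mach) 3.648e-10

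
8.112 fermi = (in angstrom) 8.112e-05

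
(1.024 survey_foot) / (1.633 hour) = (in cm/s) 0.005309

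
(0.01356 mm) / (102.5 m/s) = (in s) 1.323e-07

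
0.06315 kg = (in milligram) 6.315e+04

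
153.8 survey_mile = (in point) 7.016e+08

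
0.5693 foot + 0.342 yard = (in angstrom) 4.862e+09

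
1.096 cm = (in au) 7.326e-14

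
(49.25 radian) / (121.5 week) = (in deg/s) 3.84e-05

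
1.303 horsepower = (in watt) 971.6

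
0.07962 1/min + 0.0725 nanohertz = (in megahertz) 1.327e-09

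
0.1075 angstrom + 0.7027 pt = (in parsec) 8.034e-21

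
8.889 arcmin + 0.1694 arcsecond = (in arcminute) 8.892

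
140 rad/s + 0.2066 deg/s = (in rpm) 1337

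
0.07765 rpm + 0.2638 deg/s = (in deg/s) 0.7297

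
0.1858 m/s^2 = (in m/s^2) 0.1858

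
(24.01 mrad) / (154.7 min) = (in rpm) 2.47e-05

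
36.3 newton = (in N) 36.3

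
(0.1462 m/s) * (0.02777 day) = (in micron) 3.508e+08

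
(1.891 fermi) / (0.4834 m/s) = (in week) 6.468e-21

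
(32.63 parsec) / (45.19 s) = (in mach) 6.543e+13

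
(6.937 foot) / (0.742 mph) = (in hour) 0.001771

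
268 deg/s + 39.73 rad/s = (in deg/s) 2544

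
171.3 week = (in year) 3.285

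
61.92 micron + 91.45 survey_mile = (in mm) 1.472e+08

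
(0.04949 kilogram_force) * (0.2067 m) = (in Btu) 9.508e-05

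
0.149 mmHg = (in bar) 0.0001987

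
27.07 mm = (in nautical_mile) 1.462e-05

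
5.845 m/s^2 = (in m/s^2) 5.845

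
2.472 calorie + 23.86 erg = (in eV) 6.455e+19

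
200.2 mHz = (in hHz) 0.002002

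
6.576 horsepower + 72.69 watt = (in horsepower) 6.673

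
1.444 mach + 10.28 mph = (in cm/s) 4.963e+04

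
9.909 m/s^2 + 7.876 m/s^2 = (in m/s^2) 17.79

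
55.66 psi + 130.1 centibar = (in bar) 5.139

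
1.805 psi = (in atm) 0.1228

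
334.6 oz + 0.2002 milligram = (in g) 9486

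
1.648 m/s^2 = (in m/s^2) 1.648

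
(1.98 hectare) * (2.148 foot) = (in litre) 1.296e+07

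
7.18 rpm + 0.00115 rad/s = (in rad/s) 0.753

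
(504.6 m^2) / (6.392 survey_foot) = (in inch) 1.02e+04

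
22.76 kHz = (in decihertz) 2.276e+05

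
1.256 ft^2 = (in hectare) 1.167e-05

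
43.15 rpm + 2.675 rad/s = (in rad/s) 7.194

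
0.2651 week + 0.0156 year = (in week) 1.079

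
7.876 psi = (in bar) 0.543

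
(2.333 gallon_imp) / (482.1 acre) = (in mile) 3.378e-12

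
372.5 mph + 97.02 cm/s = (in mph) 374.7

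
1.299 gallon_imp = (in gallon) 1.56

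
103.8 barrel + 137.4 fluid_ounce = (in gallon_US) 4361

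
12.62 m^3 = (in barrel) 79.38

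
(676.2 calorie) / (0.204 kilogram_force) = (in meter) 1414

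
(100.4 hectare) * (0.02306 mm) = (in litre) 2.315e+04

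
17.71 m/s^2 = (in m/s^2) 17.71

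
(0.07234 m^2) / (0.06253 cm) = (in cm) 1.157e+04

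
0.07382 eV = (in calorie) 2.827e-21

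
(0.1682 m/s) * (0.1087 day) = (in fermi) 1.58e+18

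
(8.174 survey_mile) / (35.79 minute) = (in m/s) 6.126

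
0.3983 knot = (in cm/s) 20.49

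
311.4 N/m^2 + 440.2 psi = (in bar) 30.35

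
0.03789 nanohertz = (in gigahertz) 3.789e-20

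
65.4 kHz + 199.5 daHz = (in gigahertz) 6.74e-05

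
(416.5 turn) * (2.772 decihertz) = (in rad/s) 725.4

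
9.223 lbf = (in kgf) 4.183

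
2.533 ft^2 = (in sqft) 2.533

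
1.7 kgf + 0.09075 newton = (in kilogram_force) 1.709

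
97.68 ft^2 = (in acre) 0.002242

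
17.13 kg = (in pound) 37.77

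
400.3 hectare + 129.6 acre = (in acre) 1119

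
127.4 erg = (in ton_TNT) 3.045e-15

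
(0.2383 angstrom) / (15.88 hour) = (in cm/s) 4.168e-14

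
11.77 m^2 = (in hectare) 0.001177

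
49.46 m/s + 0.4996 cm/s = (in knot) 96.15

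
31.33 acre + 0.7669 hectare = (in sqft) 1.447e+06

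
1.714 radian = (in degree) 98.2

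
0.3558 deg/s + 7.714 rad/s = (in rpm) 73.72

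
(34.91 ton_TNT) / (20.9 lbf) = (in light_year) 1.661e-07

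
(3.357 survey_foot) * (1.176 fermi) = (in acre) 2.973e-19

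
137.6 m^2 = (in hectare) 0.01376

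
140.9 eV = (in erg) 2.257e-10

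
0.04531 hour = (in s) 163.1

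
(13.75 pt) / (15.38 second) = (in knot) 0.0006131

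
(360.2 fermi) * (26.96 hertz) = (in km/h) 3.496e-11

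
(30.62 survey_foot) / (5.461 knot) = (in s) 3.322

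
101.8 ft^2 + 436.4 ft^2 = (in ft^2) 538.2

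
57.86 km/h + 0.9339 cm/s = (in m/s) 16.08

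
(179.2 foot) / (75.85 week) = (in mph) 2.663e-06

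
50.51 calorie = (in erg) 2.113e+09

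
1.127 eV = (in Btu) 1.711e-22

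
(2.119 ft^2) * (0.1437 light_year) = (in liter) 2.676e+17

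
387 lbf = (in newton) 1721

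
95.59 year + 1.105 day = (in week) 4984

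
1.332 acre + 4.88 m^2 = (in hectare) 0.5395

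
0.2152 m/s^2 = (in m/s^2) 0.2152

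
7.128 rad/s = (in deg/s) 408.4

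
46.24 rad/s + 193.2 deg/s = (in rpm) 473.8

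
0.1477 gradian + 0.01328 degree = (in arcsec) 526.4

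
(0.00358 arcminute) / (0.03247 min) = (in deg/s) 3.063e-05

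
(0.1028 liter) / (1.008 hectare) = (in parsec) 3.305e-25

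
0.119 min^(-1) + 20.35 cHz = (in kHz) 0.0002055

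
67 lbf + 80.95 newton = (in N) 379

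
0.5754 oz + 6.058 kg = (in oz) 214.3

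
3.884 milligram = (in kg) 3.884e-06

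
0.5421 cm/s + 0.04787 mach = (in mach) 0.04789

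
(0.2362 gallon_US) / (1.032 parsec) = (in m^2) 2.808e-20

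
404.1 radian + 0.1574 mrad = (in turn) 64.31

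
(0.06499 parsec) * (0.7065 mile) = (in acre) 5.634e+14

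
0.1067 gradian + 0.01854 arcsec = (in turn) 0.0002668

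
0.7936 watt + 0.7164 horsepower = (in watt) 535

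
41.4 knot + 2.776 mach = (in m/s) 966.5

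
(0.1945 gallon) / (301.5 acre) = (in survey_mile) 3.75e-13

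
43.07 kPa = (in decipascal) 4.307e+05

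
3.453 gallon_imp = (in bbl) 0.09874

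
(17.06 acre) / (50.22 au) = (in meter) 9.19e-09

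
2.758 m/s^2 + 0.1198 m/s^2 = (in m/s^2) 2.878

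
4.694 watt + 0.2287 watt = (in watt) 4.923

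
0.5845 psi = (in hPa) 40.3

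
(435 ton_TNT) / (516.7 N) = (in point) 9.985e+12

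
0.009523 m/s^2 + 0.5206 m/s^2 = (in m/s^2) 0.5301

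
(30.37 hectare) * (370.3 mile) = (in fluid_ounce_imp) 6.37e+15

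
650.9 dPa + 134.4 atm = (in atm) 134.4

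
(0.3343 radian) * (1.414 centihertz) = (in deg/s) 0.2708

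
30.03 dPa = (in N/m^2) 3.003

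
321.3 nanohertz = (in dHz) 3.213e-06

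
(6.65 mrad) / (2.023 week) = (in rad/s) 5.435e-09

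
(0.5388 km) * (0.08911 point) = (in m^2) 0.01694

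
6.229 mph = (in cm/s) 278.5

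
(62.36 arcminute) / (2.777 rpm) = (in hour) 1.733e-05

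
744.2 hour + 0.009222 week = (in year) 0.08513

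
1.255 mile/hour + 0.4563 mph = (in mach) 0.002247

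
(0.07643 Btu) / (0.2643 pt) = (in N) 8.649e+05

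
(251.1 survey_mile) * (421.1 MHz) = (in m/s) 1.702e+14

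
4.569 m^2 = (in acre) 0.001129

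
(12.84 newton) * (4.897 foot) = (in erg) 1.917e+08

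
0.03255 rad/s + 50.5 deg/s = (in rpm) 8.727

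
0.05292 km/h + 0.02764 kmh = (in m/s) 0.02238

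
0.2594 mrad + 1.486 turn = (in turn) 1.486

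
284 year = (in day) 1.037e+05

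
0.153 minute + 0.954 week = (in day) 6.678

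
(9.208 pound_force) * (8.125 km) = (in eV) 2.077e+24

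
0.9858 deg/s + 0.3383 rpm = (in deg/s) 3.016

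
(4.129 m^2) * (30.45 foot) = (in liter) 3.832e+04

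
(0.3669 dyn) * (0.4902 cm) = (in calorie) 4.299e-09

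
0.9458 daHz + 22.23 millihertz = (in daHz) 0.948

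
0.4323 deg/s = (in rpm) 0.07205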